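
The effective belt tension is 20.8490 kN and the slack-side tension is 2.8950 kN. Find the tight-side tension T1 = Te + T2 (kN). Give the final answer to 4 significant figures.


T1 = Te + T2 = 20.8490 + 2.8950
T1 = 23.74 kN


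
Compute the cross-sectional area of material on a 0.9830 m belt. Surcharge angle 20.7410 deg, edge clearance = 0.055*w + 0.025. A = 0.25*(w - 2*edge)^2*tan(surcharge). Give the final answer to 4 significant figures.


edge = 0.055*0.9830 + 0.025 = 0.079065 m
ew = 0.9830 - 2*0.079065 = 0.82487 m
A = 0.25 * 0.82487^2 * tan(20.7410 deg)
A = 0.06442 m^2


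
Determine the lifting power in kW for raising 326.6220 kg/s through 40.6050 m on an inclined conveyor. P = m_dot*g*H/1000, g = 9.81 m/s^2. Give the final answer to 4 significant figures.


P = 326.6220 * 9.81 * 40.6050 / 1000
P = 130.1 kW


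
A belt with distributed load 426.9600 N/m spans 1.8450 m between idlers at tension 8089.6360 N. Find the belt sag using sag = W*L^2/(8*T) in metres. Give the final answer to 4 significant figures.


sag = 426.9600 * 1.8450^2 / (8 * 8089.6360)
sag = 0.02246 m


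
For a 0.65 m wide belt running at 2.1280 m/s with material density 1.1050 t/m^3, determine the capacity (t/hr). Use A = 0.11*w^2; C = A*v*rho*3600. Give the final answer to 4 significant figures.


A = 0.11 * 0.65^2 = 0.046475 m^2
C = 0.046475 * 2.1280 * 1.1050 * 3600
C = 393.4 t/hr


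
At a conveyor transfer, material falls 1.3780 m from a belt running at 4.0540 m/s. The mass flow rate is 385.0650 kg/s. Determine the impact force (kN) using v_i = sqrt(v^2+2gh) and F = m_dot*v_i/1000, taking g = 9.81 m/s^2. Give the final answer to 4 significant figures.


v_i = sqrt(4.0540^2 + 2*9.81*1.3780) = 6.59328 m/s
F = 385.0650 * 6.59328 / 1000
F = 2.539 kN


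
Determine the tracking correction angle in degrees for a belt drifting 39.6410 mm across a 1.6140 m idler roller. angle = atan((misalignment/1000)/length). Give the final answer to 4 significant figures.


misalign_m = 39.6410 / 1000 = 0.039641 m
angle = atan(0.039641 / 1.6140)
angle = 1.407 deg


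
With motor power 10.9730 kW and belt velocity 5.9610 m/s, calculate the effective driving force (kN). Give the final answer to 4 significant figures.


Te = P / v = 10.9730 / 5.9610
Te = 1.841 kN


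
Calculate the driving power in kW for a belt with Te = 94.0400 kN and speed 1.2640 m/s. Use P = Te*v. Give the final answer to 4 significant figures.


P = Te * v = 94.0400 * 1.2640
P = 118.9 kW


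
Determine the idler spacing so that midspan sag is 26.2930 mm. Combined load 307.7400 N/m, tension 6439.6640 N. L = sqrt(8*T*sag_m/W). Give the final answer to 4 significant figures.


sag = 26.2930/1000 = 0.026293 m
L = sqrt(8 * 6439.6640 * 0.026293 / 307.7400)
L = 2.098 m


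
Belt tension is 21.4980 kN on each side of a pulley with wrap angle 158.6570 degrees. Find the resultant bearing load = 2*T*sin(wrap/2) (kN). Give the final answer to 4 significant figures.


F = 2 * 21.4980 * sin(158.6570/2 deg)
F = 42.25 kN


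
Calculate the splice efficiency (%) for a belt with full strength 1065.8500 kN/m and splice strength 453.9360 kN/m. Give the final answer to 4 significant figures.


Eff = 453.9360 / 1065.8500 * 100
Eff = 42.59 %


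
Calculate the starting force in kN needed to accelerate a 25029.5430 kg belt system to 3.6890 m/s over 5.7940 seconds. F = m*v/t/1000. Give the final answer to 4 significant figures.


F = 25029.5430 * 3.6890 / 5.7940 / 1000
F = 15.94 kN


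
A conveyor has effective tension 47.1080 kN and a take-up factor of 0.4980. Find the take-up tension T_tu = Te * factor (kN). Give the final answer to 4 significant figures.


T_tu = 47.1080 * 0.4980
T_tu = 23.46 kN


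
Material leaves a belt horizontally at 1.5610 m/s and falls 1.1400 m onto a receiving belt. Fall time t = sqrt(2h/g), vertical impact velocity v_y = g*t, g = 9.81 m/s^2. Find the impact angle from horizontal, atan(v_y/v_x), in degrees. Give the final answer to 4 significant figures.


t = sqrt(2*1.1400/9.81) = 0.482095 s
v_y = 9.81 * 0.482095 = 4.72935 m/s
angle = atan(4.72935 / 1.5610) = 71.73 deg


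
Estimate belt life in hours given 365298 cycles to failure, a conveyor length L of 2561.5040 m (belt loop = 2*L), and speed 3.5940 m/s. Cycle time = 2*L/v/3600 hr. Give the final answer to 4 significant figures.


cycle_time = 2 * 2561.5040 / 3.5940 / 3600 = 0.395954 hr
life = 365298 * 0.395954 = 144600 hours


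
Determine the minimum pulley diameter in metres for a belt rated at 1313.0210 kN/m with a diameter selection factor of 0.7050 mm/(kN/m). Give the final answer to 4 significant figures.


D = 1313.0210 * 0.7050 / 1000
D = 0.9257 m


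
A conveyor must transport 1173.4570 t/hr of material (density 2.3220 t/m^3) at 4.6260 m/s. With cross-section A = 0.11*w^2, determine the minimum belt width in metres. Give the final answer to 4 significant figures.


A_req = 1173.4570 / (4.6260 * 2.3220 * 3600) = 0.0303457 m^2
w = sqrt(0.0303457 / 0.11)
w = 0.5252 m


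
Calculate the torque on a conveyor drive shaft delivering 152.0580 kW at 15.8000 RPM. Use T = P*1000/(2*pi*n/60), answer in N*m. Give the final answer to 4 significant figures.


omega = 2*pi*15.8000/60 = 1.65457 rad/s
T = 152.0580*1000 / 1.65457
T = 91900 N*m


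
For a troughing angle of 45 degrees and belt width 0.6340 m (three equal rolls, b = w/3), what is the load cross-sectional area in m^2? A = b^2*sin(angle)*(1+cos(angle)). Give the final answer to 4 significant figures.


b = 0.6340/3 = 0.211333 m
A = 0.211333^2 * sin(45 deg) * (1 + cos(45 deg))
A = 0.05391 m^2


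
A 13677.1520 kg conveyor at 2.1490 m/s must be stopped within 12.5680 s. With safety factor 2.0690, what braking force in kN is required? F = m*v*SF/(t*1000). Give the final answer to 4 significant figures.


F = 13677.1520 * 2.1490 / 12.5680 * 2.0690 / 1000
F = 4.839 kN


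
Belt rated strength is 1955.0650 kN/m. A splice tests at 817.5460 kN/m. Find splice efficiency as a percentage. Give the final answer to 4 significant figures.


Eff = 817.5460 / 1955.0650 * 100
Eff = 41.82 %


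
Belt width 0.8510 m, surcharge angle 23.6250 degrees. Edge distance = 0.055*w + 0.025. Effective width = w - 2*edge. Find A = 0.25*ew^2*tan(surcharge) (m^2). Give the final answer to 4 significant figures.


edge = 0.055*0.8510 + 0.025 = 0.071805 m
ew = 0.8510 - 2*0.071805 = 0.70739 m
A = 0.25 * 0.70739^2 * tan(23.6250 deg)
A = 0.05472 m^2


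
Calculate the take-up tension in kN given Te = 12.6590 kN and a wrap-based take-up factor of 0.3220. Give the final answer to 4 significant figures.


T_tu = 12.6590 * 0.3220
T_tu = 4.076 kN


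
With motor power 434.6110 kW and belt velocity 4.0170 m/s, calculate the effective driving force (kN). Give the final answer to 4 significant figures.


Te = P / v = 434.6110 / 4.0170
Te = 108.2 kN


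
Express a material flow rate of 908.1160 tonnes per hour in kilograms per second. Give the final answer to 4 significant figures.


m_dot = 908.1160 * 1000 / 3600
m_dot = 252.3 kg/s


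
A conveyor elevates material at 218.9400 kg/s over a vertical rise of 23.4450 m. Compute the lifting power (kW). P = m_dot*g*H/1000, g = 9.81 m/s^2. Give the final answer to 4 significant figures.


P = 218.9400 * 9.81 * 23.4450 / 1000
P = 50.36 kW


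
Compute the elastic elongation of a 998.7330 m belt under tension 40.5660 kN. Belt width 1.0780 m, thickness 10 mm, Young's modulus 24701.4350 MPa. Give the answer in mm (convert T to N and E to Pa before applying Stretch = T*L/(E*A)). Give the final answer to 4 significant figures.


A = 1.0780 * 0.01 = 0.01078 m^2
Stretch = 40.5660*1000 * 998.7330 / (24701.4350e6 * 0.01078) * 1000
Stretch = 152.1 mm


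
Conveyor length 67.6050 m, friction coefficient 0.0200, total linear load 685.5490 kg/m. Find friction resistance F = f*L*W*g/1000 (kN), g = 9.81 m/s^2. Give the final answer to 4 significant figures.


F = 0.0200 * 67.6050 * 685.5490 * 9.81 / 1000
F = 9.093 kN


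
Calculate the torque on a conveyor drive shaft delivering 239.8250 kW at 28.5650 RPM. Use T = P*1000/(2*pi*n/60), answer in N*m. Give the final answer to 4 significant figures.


omega = 2*pi*28.5650/60 = 2.99132 rad/s
T = 239.8250*1000 / 2.99132
T = 80170 N*m


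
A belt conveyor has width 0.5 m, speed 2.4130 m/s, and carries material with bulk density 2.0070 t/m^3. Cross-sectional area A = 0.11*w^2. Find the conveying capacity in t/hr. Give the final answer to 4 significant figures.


A = 0.11 * 0.5^2 = 0.0275 m^2
C = 0.0275 * 2.4130 * 2.0070 * 3600
C = 479.4 t/hr


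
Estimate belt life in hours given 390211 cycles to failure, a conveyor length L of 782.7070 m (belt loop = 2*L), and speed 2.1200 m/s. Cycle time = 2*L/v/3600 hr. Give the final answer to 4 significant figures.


cycle_time = 2 * 782.7070 / 2.1200 / 3600 = 0.205112 hr
life = 390211 * 0.205112 = 80040 hours


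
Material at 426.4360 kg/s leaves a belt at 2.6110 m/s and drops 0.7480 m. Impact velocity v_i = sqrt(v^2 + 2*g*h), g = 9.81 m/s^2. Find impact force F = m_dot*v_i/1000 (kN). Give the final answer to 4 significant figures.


v_i = sqrt(2.6110^2 + 2*9.81*0.7480) = 4.63606 m/s
F = 426.4360 * 4.63606 / 1000
F = 1.977 kN


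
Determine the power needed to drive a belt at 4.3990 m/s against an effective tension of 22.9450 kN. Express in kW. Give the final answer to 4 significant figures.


P = Te * v = 22.9450 * 4.3990
P = 100.9 kW


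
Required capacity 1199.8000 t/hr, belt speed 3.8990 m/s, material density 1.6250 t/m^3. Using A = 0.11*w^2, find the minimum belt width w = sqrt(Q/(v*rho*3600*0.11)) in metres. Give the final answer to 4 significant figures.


A_req = 1199.8000 / (3.8990 * 1.6250 * 3600) = 0.0526017 m^2
w = sqrt(0.0526017 / 0.11)
w = 0.6915 m


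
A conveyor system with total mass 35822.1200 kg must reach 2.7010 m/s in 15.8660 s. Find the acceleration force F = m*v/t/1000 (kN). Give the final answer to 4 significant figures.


F = 35822.1200 * 2.7010 / 15.8660 / 1000
F = 6.098 kN


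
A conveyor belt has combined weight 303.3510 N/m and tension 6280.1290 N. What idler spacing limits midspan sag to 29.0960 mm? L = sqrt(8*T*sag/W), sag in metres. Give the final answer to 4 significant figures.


sag = 29.0960/1000 = 0.029096 m
L = sqrt(8 * 6280.1290 * 0.029096 / 303.3510)
L = 2.195 m


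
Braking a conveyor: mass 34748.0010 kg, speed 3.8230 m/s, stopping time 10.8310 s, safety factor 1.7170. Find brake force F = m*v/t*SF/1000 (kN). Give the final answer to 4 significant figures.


F = 34748.0010 * 3.8230 / 10.8310 * 1.7170 / 1000
F = 21.06 kN


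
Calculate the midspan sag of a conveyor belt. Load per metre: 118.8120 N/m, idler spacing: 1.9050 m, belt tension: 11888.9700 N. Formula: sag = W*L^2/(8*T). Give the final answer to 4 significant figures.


sag = 118.8120 * 1.9050^2 / (8 * 11888.9700)
sag = 0.004533 m


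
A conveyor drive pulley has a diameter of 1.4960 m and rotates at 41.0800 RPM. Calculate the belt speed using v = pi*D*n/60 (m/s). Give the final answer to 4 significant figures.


v = pi * 1.4960 * 41.0800 / 60
v = 3.218 m/s


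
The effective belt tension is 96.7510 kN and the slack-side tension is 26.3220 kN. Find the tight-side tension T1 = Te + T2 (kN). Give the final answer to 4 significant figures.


T1 = Te + T2 = 96.7510 + 26.3220
T1 = 123.1 kN


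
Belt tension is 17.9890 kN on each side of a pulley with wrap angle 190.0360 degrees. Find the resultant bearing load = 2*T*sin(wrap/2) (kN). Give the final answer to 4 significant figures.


F = 2 * 17.9890 * sin(190.0360/2 deg)
F = 35.84 kN


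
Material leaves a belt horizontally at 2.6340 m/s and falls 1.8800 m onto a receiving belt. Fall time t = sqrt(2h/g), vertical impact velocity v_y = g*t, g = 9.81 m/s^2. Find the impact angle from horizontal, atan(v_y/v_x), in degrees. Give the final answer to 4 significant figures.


t = sqrt(2*1.8800/9.81) = 0.619098 s
v_y = 9.81 * 0.619098 = 6.07335 m/s
angle = atan(6.07335 / 2.6340) = 66.55 deg


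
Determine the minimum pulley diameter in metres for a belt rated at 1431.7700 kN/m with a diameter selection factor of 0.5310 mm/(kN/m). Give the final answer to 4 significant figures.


D = 1431.7700 * 0.5310 / 1000
D = 0.7603 m


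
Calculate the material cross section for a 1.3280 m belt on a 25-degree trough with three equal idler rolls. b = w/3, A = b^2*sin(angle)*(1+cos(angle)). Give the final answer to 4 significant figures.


b = 1.3280/3 = 0.442667 m
A = 0.442667^2 * sin(25 deg) * (1 + cos(25 deg))
A = 0.1579 m^2


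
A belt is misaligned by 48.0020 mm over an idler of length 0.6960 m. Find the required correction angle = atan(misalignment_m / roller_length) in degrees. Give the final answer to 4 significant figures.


misalign_m = 48.0020 / 1000 = 0.048002 m
angle = atan(0.048002 / 0.6960)
angle = 3.945 deg


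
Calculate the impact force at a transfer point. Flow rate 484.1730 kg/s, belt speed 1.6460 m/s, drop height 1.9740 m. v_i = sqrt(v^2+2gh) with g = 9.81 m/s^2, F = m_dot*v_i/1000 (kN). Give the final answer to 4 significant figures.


v_i = sqrt(1.6460^2 + 2*9.81*1.9740) = 6.43733 m/s
F = 484.1730 * 6.43733 / 1000
F = 3.117 kN


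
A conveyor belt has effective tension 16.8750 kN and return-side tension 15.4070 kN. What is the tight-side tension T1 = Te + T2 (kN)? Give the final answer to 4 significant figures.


T1 = Te + T2 = 16.8750 + 15.4070
T1 = 32.28 kN


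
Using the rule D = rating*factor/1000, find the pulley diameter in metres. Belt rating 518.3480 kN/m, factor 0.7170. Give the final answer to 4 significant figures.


D = 518.3480 * 0.7170 / 1000
D = 0.3717 m


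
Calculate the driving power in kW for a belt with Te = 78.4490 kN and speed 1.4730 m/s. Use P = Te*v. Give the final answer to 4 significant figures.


P = Te * v = 78.4490 * 1.4730
P = 115.6 kW


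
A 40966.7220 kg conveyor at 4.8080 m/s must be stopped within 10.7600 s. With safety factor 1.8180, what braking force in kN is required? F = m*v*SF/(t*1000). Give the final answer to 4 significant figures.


F = 40966.7220 * 4.8080 / 10.7600 * 1.8180 / 1000
F = 33.28 kN


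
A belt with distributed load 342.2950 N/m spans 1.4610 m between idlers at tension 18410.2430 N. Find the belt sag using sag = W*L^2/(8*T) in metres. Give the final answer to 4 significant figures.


sag = 342.2950 * 1.4610^2 / (8 * 18410.2430)
sag = 0.004961 m


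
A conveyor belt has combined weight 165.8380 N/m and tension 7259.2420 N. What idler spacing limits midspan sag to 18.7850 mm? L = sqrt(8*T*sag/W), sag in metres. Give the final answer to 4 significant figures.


sag = 18.7850/1000 = 0.018785 m
L = sqrt(8 * 7259.2420 * 0.018785 / 165.8380)
L = 2.565 m


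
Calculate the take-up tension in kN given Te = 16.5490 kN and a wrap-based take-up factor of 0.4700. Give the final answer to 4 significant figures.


T_tu = 16.5490 * 0.4700
T_tu = 7.778 kN


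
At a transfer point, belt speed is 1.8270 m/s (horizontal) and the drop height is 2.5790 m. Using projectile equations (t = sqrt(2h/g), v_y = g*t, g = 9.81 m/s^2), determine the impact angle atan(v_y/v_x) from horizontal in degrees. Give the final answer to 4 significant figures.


t = sqrt(2*2.5790/9.81) = 0.725114 s
v_y = 9.81 * 0.725114 = 7.11337 m/s
angle = atan(7.11337 / 1.8270) = 75.60 deg


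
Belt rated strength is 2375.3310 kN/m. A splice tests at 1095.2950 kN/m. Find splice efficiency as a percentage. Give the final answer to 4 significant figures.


Eff = 1095.2950 / 2375.3310 * 100
Eff = 46.11 %


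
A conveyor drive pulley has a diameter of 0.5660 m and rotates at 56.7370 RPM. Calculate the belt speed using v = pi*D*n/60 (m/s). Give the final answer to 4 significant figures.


v = pi * 0.5660 * 56.7370 / 60
v = 1.681 m/s


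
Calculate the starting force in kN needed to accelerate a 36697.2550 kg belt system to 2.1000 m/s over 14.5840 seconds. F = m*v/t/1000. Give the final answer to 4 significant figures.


F = 36697.2550 * 2.1000 / 14.5840 / 1000
F = 5.284 kN


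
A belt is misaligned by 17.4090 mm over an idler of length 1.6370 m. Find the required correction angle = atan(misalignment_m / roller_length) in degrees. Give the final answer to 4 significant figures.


misalign_m = 17.4090 / 1000 = 0.017409 m
angle = atan(0.017409 / 1.6370)
angle = 0.6093 deg


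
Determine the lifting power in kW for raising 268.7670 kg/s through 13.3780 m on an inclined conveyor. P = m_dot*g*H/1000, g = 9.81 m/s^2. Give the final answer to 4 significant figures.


P = 268.7670 * 9.81 * 13.3780 / 1000
P = 35.27 kW


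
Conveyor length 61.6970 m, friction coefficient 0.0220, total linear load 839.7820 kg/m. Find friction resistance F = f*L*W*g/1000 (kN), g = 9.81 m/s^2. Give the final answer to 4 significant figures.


F = 0.0220 * 61.6970 * 839.7820 * 9.81 / 1000
F = 11.18 kN


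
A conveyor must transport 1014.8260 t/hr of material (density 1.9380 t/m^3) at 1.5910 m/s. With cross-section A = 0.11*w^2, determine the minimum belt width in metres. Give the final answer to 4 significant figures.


A_req = 1014.8260 / (1.5910 * 1.9380 * 3600) = 0.091425 m^2
w = sqrt(0.091425 / 0.11)
w = 0.9117 m


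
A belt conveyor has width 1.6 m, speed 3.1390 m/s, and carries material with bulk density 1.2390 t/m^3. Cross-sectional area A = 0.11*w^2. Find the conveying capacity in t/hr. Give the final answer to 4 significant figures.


A = 0.11 * 1.6^2 = 0.2816 m^2
C = 0.2816 * 3.1390 * 1.2390 * 3600
C = 3943 t/hr


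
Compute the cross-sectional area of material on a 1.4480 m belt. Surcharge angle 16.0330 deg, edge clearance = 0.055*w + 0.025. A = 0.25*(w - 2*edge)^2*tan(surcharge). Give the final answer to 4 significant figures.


edge = 0.055*1.4480 + 0.025 = 0.10464 m
ew = 1.4480 - 2*0.10464 = 1.23872 m
A = 0.25 * 1.23872^2 * tan(16.0330 deg)
A = 0.1102 m^2


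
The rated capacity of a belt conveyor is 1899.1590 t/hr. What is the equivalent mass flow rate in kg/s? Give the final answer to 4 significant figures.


m_dot = 1899.1590 * 1000 / 3600
m_dot = 527.5 kg/s


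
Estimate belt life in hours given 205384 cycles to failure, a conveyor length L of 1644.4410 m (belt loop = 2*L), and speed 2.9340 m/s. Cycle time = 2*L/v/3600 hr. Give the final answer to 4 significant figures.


cycle_time = 2 * 1644.4410 / 2.9340 / 3600 = 0.311376 hr
life = 205384 * 0.311376 = 63950 hours


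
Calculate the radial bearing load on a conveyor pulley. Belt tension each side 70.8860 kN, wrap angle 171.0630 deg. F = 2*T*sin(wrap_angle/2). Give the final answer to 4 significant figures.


F = 2 * 70.8860 * sin(171.0630/2 deg)
F = 141.3 kN


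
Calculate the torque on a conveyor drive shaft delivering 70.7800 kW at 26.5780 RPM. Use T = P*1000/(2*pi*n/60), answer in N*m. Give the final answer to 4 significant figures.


omega = 2*pi*26.5780/60 = 2.78324 rad/s
T = 70.7800*1000 / 2.78324
T = 25430 N*m


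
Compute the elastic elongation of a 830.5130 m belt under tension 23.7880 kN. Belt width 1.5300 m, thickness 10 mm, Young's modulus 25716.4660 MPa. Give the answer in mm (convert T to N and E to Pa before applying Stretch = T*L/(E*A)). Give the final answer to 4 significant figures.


A = 1.5300 * 0.01 = 0.01530 m^2
Stretch = 23.7880*1000 * 830.5130 / (25716.4660e6 * 0.01530) * 1000
Stretch = 50.21 mm


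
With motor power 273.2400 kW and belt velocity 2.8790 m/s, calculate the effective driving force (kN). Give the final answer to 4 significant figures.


Te = P / v = 273.2400 / 2.8790
Te = 94.91 kN


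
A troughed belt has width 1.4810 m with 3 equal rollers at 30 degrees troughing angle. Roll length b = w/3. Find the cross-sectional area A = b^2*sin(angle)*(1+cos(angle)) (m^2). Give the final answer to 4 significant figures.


b = 1.4810/3 = 0.493667 m
A = 0.493667^2 * sin(30 deg) * (1 + cos(30 deg))
A = 0.2274 m^2


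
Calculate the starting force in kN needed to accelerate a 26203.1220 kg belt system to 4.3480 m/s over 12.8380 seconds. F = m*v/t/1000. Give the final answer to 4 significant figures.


F = 26203.1220 * 4.3480 / 12.8380 / 1000
F = 8.875 kN


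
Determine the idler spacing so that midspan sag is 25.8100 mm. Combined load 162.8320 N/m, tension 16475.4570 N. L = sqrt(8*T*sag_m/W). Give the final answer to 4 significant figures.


sag = 25.8100/1000 = 0.025810 m
L = sqrt(8 * 16475.4570 * 0.025810 / 162.8320)
L = 4.571 m


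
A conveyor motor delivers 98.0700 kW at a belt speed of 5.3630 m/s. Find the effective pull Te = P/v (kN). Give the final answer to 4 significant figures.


Te = P / v = 98.0700 / 5.3630
Te = 18.29 kN


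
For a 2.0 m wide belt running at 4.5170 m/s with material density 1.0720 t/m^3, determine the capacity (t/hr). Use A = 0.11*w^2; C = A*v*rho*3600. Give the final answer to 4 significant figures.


A = 0.11 * 2.0^2 = 0.44 m^2
C = 0.44 * 4.5170 * 1.0720 * 3600
C = 7670 t/hr


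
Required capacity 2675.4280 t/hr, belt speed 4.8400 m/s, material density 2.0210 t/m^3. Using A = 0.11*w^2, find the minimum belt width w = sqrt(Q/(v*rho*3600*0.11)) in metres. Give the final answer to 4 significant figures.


A_req = 2675.4280 / (4.8400 * 2.0210 * 3600) = 0.0759765 m^2
w = sqrt(0.0759765 / 0.11)
w = 0.8311 m


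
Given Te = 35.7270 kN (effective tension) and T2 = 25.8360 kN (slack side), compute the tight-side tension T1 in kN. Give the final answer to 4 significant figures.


T1 = Te + T2 = 35.7270 + 25.8360
T1 = 61.56 kN


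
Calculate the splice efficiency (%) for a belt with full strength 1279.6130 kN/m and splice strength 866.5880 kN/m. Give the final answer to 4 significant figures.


Eff = 866.5880 / 1279.6130 * 100
Eff = 67.72 %


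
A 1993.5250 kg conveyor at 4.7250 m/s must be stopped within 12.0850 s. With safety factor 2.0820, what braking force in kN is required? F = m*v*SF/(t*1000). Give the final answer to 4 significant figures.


F = 1993.5250 * 4.7250 / 12.0850 * 2.0820 / 1000
F = 1.623 kN


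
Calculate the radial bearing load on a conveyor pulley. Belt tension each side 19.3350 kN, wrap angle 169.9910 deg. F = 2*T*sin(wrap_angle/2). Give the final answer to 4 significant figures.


F = 2 * 19.3350 * sin(169.9910/2 deg)
F = 38.52 kN


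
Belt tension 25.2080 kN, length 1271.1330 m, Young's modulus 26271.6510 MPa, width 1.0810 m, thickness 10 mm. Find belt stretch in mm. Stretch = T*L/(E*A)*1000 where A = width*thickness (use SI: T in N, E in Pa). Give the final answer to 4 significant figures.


A = 1.0810 * 0.01 = 0.01081 m^2
Stretch = 25.2080*1000 * 1271.1330 / (26271.6510e6 * 0.01081) * 1000
Stretch = 112.8 mm


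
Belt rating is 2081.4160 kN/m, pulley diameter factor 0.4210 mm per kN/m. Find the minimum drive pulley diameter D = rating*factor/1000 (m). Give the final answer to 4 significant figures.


D = 2081.4160 * 0.4210 / 1000
D = 0.8763 m


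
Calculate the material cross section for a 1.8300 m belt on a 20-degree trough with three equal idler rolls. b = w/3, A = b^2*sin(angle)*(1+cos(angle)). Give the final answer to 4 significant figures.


b = 1.8300/3 = 0.61 m
A = 0.61^2 * sin(20 deg) * (1 + cos(20 deg))
A = 0.2469 m^2


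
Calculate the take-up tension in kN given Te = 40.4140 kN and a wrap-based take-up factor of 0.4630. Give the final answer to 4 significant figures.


T_tu = 40.4140 * 0.4630
T_tu = 18.71 kN


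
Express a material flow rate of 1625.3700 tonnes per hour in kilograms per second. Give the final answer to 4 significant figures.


m_dot = 1625.3700 * 1000 / 3600
m_dot = 451.5 kg/s


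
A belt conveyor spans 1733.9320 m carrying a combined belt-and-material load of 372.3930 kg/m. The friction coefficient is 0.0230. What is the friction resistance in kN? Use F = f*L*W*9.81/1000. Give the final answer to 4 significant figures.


F = 0.0230 * 1733.9320 * 372.3930 * 9.81 / 1000
F = 145.7 kN


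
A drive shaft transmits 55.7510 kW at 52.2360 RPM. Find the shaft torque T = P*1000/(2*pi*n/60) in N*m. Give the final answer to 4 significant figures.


omega = 2*pi*52.2360/60 = 5.47014 rad/s
T = 55.7510*1000 / 5.47014
T = 10190 N*m


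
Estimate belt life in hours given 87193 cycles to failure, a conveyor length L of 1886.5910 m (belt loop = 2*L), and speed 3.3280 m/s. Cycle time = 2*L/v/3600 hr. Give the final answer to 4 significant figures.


cycle_time = 2 * 1886.5910 / 3.3280 / 3600 = 0.314936 hr
life = 87193 * 0.314936 = 27460 hours


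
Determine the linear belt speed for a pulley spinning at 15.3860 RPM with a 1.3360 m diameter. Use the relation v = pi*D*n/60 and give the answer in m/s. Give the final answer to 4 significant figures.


v = pi * 1.3360 * 15.3860 / 60
v = 1.076 m/s


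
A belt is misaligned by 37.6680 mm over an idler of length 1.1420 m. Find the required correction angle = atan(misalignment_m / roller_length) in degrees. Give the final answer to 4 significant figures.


misalign_m = 37.6680 / 1000 = 0.037668 m
angle = atan(0.037668 / 1.1420)
angle = 1.889 deg


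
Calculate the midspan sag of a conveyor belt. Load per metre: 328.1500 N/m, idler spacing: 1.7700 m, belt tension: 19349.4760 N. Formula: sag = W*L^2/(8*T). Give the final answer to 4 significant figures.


sag = 328.1500 * 1.7700^2 / (8 * 19349.4760)
sag = 0.006641 m


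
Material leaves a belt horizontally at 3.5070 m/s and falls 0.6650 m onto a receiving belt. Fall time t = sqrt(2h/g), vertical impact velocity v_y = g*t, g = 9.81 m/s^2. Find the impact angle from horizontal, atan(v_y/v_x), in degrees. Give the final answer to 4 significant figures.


t = sqrt(2*0.6650/9.81) = 0.368206 s
v_y = 9.81 * 0.368206 = 3.6121 m/s
angle = atan(3.6121 / 3.5070) = 45.85 deg


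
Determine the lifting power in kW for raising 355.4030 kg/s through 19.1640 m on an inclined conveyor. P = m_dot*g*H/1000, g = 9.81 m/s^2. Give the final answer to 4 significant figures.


P = 355.4030 * 9.81 * 19.1640 / 1000
P = 66.82 kW


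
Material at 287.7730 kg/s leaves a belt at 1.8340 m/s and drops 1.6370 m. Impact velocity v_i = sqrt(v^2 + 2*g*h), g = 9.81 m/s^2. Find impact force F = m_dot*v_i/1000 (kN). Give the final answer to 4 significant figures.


v_i = sqrt(1.8340^2 + 2*9.81*1.6370) = 5.95663 m/s
F = 287.7730 * 5.95663 / 1000
F = 1.714 kN


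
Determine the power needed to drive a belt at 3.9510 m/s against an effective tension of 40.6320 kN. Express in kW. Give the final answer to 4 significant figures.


P = Te * v = 40.6320 * 3.9510
P = 160.5 kW


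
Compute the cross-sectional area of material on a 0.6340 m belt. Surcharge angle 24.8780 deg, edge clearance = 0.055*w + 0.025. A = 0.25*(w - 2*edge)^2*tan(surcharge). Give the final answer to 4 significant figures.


edge = 0.055*0.6340 + 0.025 = 0.05987 m
ew = 0.6340 - 2*0.05987 = 0.51426 m
A = 0.25 * 0.51426^2 * tan(24.8780 deg)
A = 0.03066 m^2


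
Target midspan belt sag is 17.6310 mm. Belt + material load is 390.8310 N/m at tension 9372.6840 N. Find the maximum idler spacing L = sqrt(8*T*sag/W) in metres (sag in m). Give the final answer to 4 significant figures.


sag = 17.6310/1000 = 0.017631 m
L = sqrt(8 * 9372.6840 * 0.017631 / 390.8310)
L = 1.839 m


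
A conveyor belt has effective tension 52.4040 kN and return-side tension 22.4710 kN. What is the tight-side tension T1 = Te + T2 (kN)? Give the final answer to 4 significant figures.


T1 = Te + T2 = 52.4040 + 22.4710
T1 = 74.88 kN


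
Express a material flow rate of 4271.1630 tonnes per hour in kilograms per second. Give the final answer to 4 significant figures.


m_dot = 4271.1630 * 1000 / 3600
m_dot = 1186 kg/s


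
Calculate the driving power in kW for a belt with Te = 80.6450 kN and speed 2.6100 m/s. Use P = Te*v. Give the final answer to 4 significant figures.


P = Te * v = 80.6450 * 2.6100
P = 210.5 kW


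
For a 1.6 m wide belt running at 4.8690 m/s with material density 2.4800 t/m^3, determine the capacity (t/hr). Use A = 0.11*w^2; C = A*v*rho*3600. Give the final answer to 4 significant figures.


A = 0.11 * 1.6^2 = 0.2816 m^2
C = 0.2816 * 4.8690 * 2.4800 * 3600
C = 12240 t/hr


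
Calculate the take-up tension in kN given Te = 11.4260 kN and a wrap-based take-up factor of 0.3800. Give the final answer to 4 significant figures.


T_tu = 11.4260 * 0.3800
T_tu = 4.342 kN


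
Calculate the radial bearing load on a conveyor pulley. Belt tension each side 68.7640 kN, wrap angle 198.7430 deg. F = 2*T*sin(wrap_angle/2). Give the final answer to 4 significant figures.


F = 2 * 68.7640 * sin(198.7430/2 deg)
F = 135.7 kN


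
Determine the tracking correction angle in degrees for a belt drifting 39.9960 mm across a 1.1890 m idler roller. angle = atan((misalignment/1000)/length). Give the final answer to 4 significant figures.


misalign_m = 39.9960 / 1000 = 0.039996 m
angle = atan(0.039996 / 1.1890)
angle = 1.927 deg


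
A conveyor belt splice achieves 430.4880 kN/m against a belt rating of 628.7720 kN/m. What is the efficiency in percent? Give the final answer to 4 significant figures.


Eff = 430.4880 / 628.7720 * 100
Eff = 68.46 %


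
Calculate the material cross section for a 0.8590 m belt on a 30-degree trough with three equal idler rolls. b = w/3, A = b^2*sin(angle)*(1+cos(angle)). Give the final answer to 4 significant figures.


b = 0.8590/3 = 0.286333 m
A = 0.286333^2 * sin(30 deg) * (1 + cos(30 deg))
A = 0.07649 m^2


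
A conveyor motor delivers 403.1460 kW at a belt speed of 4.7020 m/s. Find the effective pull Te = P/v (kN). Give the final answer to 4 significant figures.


Te = P / v = 403.1460 / 4.7020
Te = 85.74 kN


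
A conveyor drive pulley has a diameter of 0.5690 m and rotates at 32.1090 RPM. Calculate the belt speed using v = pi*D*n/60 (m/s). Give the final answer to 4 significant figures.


v = pi * 0.5690 * 32.1090 / 60
v = 0.9566 m/s


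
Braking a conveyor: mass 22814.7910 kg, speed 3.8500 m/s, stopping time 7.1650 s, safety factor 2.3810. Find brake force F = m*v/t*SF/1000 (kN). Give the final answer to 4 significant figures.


F = 22814.7910 * 3.8500 / 7.1650 * 2.3810 / 1000
F = 29.19 kN


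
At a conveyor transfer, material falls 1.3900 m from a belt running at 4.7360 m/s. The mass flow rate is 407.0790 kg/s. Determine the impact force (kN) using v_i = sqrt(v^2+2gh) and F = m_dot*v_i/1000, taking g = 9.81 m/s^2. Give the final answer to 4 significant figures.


v_i = sqrt(4.7360^2 + 2*9.81*1.3900) = 7.04993 m/s
F = 407.0790 * 7.04993 / 1000
F = 2.870 kN


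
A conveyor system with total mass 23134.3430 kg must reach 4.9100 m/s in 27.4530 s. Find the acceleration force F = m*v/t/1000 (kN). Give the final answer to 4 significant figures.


F = 23134.3430 * 4.9100 / 27.4530 / 1000
F = 4.138 kN


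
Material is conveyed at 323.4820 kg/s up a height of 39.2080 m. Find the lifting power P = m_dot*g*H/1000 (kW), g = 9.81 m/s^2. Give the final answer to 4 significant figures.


P = 323.4820 * 9.81 * 39.2080 / 1000
P = 124.4 kW


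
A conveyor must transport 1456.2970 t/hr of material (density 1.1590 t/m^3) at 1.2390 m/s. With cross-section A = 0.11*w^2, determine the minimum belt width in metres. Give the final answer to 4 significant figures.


A_req = 1456.2970 / (1.2390 * 1.1590 * 3600) = 0.281704 m^2
w = sqrt(0.281704 / 0.11)
w = 1.600 m


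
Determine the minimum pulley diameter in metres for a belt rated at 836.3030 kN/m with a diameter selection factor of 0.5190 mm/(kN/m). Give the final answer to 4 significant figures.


D = 836.3030 * 0.5190 / 1000
D = 0.4340 m


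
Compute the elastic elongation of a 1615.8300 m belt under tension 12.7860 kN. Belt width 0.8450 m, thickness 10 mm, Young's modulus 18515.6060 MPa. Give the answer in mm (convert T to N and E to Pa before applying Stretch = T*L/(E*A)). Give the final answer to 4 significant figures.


A = 0.8450 * 0.01 = 0.00845 m^2
Stretch = 12.7860*1000 * 1615.8300 / (18515.6060e6 * 0.00845) * 1000
Stretch = 132.0 mm


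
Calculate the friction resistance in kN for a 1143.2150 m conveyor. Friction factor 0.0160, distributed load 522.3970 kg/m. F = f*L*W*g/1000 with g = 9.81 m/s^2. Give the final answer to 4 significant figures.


F = 0.0160 * 1143.2150 * 522.3970 * 9.81 / 1000
F = 93.74 kN


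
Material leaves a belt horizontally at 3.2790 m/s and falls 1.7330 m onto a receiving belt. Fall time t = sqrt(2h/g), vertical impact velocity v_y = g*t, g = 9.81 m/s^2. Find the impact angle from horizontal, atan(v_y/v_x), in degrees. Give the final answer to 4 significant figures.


t = sqrt(2*1.7330/9.81) = 0.594401 s
v_y = 9.81 * 0.594401 = 5.83107 m/s
angle = atan(5.83107 / 3.2790) = 60.65 deg


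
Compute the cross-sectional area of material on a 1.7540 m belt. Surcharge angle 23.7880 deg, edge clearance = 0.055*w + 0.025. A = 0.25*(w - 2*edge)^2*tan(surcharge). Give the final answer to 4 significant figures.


edge = 0.055*1.7540 + 0.025 = 0.12147 m
ew = 1.7540 - 2*0.12147 = 1.51106 m
A = 0.25 * 1.51106^2 * tan(23.7880 deg)
A = 0.2516 m^2


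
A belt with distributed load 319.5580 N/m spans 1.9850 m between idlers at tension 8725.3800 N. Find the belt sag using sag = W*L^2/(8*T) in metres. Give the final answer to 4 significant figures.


sag = 319.5580 * 1.9850^2 / (8 * 8725.3800)
sag = 0.01804 m


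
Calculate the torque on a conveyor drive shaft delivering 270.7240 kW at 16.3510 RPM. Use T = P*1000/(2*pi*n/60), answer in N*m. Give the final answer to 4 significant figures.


omega = 2*pi*16.3510/60 = 1.71227 rad/s
T = 270.7240*1000 / 1.71227
T = 158100 N*m


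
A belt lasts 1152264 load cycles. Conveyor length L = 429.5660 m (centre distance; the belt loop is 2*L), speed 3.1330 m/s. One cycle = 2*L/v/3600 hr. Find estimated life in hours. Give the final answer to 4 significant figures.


cycle_time = 2 * 429.5660 / 3.1330 / 3600 = 0.0761723 hr
life = 1152264 * 0.0761723 = 87770 hours


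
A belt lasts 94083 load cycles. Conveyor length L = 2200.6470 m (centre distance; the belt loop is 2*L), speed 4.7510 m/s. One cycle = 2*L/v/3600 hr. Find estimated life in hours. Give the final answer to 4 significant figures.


cycle_time = 2 * 2200.6470 / 4.7510 / 3600 = 0.257331 hr
life = 94083 * 0.257331 = 24210 hours


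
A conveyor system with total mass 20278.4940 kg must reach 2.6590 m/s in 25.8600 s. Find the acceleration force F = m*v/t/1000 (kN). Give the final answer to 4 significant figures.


F = 20278.4940 * 2.6590 / 25.8600 / 1000
F = 2.085 kN


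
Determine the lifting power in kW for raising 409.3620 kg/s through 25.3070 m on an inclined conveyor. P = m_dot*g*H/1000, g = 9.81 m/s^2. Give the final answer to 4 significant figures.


P = 409.3620 * 9.81 * 25.3070 / 1000
P = 101.6 kW


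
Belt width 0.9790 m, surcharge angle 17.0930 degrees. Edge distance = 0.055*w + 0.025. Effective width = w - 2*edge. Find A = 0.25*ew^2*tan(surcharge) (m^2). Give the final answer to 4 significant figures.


edge = 0.055*0.9790 + 0.025 = 0.078845 m
ew = 0.9790 - 2*0.078845 = 0.82131 m
A = 0.25 * 0.82131^2 * tan(17.0930 deg)
A = 0.05186 m^2


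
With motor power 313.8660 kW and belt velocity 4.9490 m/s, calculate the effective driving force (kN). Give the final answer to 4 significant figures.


Te = P / v = 313.8660 / 4.9490
Te = 63.42 kN


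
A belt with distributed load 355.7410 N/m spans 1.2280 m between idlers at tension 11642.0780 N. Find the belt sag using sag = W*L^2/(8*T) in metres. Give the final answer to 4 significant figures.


sag = 355.7410 * 1.2280^2 / (8 * 11642.0780)
sag = 0.005760 m


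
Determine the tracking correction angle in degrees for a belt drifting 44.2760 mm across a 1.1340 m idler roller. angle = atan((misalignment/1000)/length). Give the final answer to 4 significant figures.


misalign_m = 44.2760 / 1000 = 0.044276 m
angle = atan(0.044276 / 1.1340)
angle = 2.236 deg


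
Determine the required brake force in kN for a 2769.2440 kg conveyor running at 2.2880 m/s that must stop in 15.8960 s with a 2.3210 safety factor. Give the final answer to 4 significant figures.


F = 2769.2440 * 2.2880 / 15.8960 * 2.3210 / 1000
F = 0.9251 kN


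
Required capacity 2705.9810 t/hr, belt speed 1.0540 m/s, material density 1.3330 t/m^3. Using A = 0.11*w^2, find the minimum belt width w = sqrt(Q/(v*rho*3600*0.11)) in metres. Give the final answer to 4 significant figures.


A_req = 2705.9810 / (1.0540 * 1.3330 * 3600) = 0.534997 m^2
w = sqrt(0.534997 / 0.11)
w = 2.205 m


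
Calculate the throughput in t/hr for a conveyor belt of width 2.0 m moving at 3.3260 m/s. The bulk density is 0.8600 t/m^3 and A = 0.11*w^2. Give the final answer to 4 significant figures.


A = 0.11 * 2.0^2 = 0.44 m^2
C = 0.44 * 3.3260 * 0.8600 * 3600
C = 4531 t/hr


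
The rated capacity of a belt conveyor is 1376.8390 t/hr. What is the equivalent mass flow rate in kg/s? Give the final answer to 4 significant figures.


m_dot = 1376.8390 * 1000 / 3600
m_dot = 382.5 kg/s


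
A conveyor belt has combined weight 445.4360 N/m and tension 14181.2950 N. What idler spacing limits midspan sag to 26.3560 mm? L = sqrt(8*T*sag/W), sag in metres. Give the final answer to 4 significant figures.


sag = 26.3560/1000 = 0.026356 m
L = sqrt(8 * 14181.2950 * 0.026356 / 445.4360)
L = 2.591 m


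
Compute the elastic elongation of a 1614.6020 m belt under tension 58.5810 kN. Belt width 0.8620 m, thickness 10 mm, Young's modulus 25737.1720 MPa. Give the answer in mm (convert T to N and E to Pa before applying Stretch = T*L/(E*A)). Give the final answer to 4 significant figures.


A = 0.8620 * 0.01 = 0.00862 m^2
Stretch = 58.5810*1000 * 1614.6020 / (25737.1720e6 * 0.00862) * 1000
Stretch = 426.3 mm


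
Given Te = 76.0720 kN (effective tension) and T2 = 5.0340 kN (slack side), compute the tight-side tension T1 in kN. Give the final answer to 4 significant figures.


T1 = Te + T2 = 76.0720 + 5.0340
T1 = 81.11 kN


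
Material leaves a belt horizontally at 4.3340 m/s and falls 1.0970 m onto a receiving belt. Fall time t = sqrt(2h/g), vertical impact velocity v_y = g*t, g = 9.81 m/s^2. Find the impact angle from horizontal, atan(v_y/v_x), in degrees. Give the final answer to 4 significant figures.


t = sqrt(2*1.0970/9.81) = 0.472916 s
v_y = 9.81 * 0.472916 = 4.63931 m/s
angle = atan(4.63931 / 4.3340) = 46.95 deg


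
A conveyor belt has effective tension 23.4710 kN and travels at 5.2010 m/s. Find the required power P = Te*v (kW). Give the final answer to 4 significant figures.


P = Te * v = 23.4710 * 5.2010
P = 122.1 kW


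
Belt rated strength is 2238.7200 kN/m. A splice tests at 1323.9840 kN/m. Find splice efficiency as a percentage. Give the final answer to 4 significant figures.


Eff = 1323.9840 / 2238.7200 * 100
Eff = 59.14 %


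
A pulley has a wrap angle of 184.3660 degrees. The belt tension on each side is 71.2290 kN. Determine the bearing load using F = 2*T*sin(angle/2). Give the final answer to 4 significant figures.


F = 2 * 71.2290 * sin(184.3660/2 deg)
F = 142.4 kN


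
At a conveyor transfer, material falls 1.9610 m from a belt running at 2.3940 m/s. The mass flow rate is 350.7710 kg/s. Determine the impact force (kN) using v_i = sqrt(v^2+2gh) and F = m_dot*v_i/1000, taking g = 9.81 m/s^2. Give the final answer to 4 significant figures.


v_i = sqrt(2.3940^2 + 2*9.81*1.9610) = 6.64876 m/s
F = 350.7710 * 6.64876 / 1000
F = 2.332 kN


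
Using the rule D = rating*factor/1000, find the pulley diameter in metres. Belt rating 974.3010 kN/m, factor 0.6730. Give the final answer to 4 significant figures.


D = 974.3010 * 0.6730 / 1000
D = 0.6557 m


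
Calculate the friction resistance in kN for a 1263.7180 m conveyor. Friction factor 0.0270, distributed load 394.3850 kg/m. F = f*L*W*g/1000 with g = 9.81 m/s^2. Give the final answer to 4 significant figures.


F = 0.0270 * 1263.7180 * 394.3850 * 9.81 / 1000
F = 132.0 kN
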